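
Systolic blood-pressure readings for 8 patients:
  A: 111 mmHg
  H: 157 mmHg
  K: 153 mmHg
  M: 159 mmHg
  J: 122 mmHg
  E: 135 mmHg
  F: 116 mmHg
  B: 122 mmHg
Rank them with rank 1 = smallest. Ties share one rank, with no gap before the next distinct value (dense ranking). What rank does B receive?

Sorted (ascending): 111, 116, 122, 122, 135, 153, 157, 159
The 2 values of 122 share dense rank 3.
Remaining distinct values take the next consecutive integers.
B has value 122 mmHg → rank 3.

3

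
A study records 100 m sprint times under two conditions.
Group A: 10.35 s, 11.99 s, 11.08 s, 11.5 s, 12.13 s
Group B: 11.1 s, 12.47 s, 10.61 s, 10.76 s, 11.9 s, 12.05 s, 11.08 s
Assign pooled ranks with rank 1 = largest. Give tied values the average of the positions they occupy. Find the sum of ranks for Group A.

32.5

Sorted (descending): 12.47, 12.13, 12.05, 11.99, 11.9, 11.5, 11.1, 11.08, 11.08, 10.76, 10.61, 10.35
The 2 values of 11.08 occupy positions 8–9 → average rank (8+9)/2 = 8.5.
Group A values → pooled ranks: 10.35→12, 11.99→4, 11.08→8.5, 11.5→6, 12.13→2
Rank sum = 12 + 4 + 8.5 + 6 + 2 = 32.5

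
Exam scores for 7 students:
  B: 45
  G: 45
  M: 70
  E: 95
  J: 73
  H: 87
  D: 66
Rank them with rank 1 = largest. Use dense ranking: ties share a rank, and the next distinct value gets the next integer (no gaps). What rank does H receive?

Sorted (descending): 95, 87, 73, 70, 66, 45, 45
The 2 values of 45 share dense rank 6.
Remaining distinct values take the next consecutive integers.
H has value 87 → rank 2.

2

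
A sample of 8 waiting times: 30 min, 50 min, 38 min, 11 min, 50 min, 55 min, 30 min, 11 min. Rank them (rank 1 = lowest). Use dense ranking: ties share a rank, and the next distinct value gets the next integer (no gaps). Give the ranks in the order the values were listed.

2, 4, 3, 1, 4, 5, 2, 1

Sorted (ascending): 11, 11, 30, 30, 38, 50, 50, 55
The 2 values of 11 share dense rank 1.
The 2 values of 30 share dense rank 2.
The 2 values of 50 share dense rank 4.
Remaining distinct values take the next consecutive integers.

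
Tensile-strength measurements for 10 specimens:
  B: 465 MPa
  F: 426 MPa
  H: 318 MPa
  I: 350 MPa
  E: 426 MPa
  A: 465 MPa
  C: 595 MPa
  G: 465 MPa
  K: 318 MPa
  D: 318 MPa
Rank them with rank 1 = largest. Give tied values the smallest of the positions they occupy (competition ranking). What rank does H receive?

Sorted (descending): 595, 465, 465, 465, 426, 426, 350, 318, 318, 318
The 3 values of 465 occupy positions 2–4 → each gets rank 2.
The 2 values of 426 occupy positions 5–6 → each gets rank 5.
The 3 values of 318 occupy positions 8–10 → each gets rank 8.
H has value 318 MPa → rank 8.

8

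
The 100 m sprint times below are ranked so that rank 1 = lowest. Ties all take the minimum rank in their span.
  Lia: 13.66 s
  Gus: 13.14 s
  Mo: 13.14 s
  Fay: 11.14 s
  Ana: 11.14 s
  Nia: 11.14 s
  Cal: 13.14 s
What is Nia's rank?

Sorted (ascending): 11.14, 11.14, 11.14, 13.14, 13.14, 13.14, 13.66
The 3 values of 11.14 occupy positions 1–3 → each gets rank 1.
The 3 values of 13.14 occupy positions 4–6 → each gets rank 4.
Nia has value 11.14 s → rank 1.

1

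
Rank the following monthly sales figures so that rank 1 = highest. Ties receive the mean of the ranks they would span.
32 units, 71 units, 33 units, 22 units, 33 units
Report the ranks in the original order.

Sorted (descending): 71, 33, 33, 32, 22
The 2 values of 33 occupy positions 2–3 → average rank (2+3)/2 = 2.5.

4, 1, 2.5, 5, 2.5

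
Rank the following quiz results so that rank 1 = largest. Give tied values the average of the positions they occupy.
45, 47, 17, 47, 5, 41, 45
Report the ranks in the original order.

Sorted (descending): 47, 47, 45, 45, 41, 17, 5
The 2 values of 47 occupy positions 1–2 → average rank (1+2)/2 = 1.5.
The 2 values of 45 occupy positions 3–4 → average rank (3+4)/2 = 3.5.

3.5, 1.5, 6, 1.5, 7, 5, 3.5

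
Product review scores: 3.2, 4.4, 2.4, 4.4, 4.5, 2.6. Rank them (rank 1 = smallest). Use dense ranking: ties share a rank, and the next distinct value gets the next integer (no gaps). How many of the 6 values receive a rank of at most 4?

Sorted (ascending): 2.4, 2.6, 3.2, 4.4, 4.4, 4.5
The 2 values of 4.4 share dense rank 4.
Remaining distinct values take the next consecutive integers.
Ranks ≤ 4: {1, 2, 3, 4, 4} → 5 values.

5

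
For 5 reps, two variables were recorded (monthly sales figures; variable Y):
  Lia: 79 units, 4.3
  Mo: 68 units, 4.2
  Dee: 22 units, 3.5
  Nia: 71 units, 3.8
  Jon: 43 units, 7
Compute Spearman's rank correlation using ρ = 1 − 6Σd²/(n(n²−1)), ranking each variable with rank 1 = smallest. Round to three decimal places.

0.300

Ranks of variable 1: 5, 3, 1, 4, 2
Ranks of variable 2: 4, 3, 1, 2, 5
d = r₁ − r₂: 1, 0, 0, 2, -3
d²: 1, 0, 0, 4, 9; Σd² = 14
ρ = 1 − 6·14/(5·24) = 1 − 84/120 = 0.300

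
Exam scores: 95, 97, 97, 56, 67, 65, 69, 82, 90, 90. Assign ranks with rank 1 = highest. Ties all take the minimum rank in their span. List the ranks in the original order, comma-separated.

Sorted (descending): 97, 97, 95, 90, 90, 82, 69, 67, 65, 56
The 2 values of 97 occupy positions 1–2 → each gets rank 1.
The 2 values of 90 occupy positions 4–5 → each gets rank 4.

3, 1, 1, 10, 8, 9, 7, 6, 4, 4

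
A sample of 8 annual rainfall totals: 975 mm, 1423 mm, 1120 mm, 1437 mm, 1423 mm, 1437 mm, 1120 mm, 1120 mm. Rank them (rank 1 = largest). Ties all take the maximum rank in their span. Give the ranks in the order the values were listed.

Sorted (descending): 1437, 1437, 1423, 1423, 1120, 1120, 1120, 975
The 2 values of 1437 occupy positions 1–2 → each gets rank 2.
The 2 values of 1423 occupy positions 3–4 → each gets rank 4.
The 3 values of 1120 occupy positions 5–7 → each gets rank 7.

8, 4, 7, 2, 4, 2, 7, 7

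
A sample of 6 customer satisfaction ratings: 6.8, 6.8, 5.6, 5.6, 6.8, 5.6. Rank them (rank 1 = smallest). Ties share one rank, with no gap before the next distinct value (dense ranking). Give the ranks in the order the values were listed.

2, 2, 1, 1, 2, 1

Sorted (ascending): 5.6, 5.6, 5.6, 6.8, 6.8, 6.8
The 3 values of 5.6 share dense rank 1.
The 3 values of 6.8 share dense rank 2.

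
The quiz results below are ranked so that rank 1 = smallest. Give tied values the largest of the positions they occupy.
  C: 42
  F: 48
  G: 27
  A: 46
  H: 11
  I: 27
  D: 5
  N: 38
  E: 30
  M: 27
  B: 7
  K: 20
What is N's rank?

Sorted (ascending): 5, 7, 11, 20, 27, 27, 27, 30, 38, 42, 46, 48
The 3 values of 27 occupy positions 5–7 → each gets rank 7.
N has value 38 → rank 9.

9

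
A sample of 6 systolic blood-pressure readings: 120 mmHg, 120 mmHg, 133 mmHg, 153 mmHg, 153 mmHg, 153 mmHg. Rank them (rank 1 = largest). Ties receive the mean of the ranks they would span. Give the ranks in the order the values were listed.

5.5, 5.5, 4, 2, 2, 2

Sorted (descending): 153, 153, 153, 133, 120, 120
The 3 values of 153 occupy positions 1–3 → average rank 2.
The 2 values of 120 occupy positions 5–6 → average rank (5+6)/2 = 5.5.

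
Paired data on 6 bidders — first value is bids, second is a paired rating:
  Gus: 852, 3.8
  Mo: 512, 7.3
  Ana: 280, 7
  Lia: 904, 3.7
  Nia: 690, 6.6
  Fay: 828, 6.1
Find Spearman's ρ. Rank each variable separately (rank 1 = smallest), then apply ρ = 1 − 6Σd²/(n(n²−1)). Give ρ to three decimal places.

-0.943

Ranks of variable 1: 5, 2, 1, 6, 3, 4
Ranks of variable 2: 2, 6, 5, 1, 4, 3
d = r₁ − r₂: 3, -4, -4, 5, -1, 1
d²: 9, 16, 16, 25, 1, 1; Σd² = 68
ρ = 1 − 6·68/(6·35) = 1 − 408/210 = -0.943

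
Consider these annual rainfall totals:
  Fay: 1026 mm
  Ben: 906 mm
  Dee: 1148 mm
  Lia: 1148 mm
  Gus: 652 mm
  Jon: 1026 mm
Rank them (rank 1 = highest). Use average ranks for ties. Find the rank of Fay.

3.5

Sorted (descending): 1148, 1148, 1026, 1026, 906, 652
The 2 values of 1148 occupy positions 1–2 → average rank (1+2)/2 = 1.5.
The 2 values of 1026 occupy positions 3–4 → average rank (3+4)/2 = 3.5.
Fay has value 1026 mm → rank 3.5.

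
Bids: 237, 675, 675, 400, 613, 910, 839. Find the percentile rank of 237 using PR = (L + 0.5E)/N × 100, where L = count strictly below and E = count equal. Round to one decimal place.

7.1

N = 7.
Strictly below 237: 0. Equal to 237: 1.
PR = (0 + 0.5·1)/7 × 100 = 7.1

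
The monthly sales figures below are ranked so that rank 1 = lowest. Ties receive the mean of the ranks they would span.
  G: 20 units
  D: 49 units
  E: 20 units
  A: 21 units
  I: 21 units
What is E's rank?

1.5

Sorted (ascending): 20, 20, 21, 21, 49
The 2 values of 20 occupy positions 1–2 → average rank (1+2)/2 = 1.5.
The 2 values of 21 occupy positions 3–4 → average rank (3+4)/2 = 3.5.
E has value 20 units → rank 1.5.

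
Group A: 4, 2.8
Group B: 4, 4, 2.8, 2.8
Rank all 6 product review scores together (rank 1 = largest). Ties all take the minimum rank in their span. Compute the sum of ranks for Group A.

5

Sorted (descending): 4, 4, 4, 2.8, 2.8, 2.8
The 3 values of 4 occupy positions 1–3 → each gets rank 1.
The 3 values of 2.8 occupy positions 4–6 → each gets rank 4.
Group A values → pooled ranks: 4→1, 2.8→4
Rank sum = 1 + 4 = 5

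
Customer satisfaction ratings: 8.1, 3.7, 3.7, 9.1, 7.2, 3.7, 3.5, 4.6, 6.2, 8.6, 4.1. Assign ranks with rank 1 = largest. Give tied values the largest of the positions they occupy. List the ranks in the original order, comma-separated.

3, 10, 10, 1, 4, 10, 11, 6, 5, 2, 7

Sorted (descending): 9.1, 8.6, 8.1, 7.2, 6.2, 4.6, 4.1, 3.7, 3.7, 3.7, 3.5
The 3 values of 3.7 occupy positions 8–10 → each gets rank 10.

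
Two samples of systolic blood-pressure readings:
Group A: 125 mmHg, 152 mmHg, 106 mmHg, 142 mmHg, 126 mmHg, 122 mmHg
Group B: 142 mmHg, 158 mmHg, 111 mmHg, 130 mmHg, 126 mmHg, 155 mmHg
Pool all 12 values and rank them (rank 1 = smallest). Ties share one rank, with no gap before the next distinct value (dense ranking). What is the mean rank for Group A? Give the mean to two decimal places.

Sorted (ascending): 106, 111, 122, 125, 126, 126, 130, 142, 142, 152, 155, 158
The 2 values of 126 share dense rank 5.
The 2 values of 142 share dense rank 7.
Remaining distinct values take the next consecutive integers.
Group A values → pooled ranks: 125→4, 152→8, 106→1, 142→7, 126→5, 122→3
Mean rank = (4 + 8 + 1 + 7 + 5 + 3) / 6 = 4.67

4.67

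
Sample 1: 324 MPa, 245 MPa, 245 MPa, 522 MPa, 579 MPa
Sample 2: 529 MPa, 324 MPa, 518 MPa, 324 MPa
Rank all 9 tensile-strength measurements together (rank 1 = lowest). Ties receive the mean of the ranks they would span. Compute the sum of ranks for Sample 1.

Sorted (ascending): 245, 245, 324, 324, 324, 518, 522, 529, 579
The 2 values of 245 occupy positions 1–2 → average rank (1+2)/2 = 1.5.
The 3 values of 324 occupy positions 3–5 → average rank 4.
Sample 1 values → pooled ranks: 324→4, 245→1.5, 245→1.5, 522→7, 579→9
Rank sum = 4 + 1.5 + 1.5 + 7 + 9 = 23

23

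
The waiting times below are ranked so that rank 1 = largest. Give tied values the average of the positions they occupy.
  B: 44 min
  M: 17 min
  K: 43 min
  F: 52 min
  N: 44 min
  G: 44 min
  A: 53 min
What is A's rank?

Sorted (descending): 53, 52, 44, 44, 44, 43, 17
The 3 values of 44 occupy positions 3–5 → average rank 4.
A has value 53 min → rank 1.

1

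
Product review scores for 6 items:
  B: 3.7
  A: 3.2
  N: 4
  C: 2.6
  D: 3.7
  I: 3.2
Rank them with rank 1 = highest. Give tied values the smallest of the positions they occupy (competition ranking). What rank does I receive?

Sorted (descending): 4, 3.7, 3.7, 3.2, 3.2, 2.6
The 2 values of 3.7 occupy positions 2–3 → each gets rank 2.
The 2 values of 3.2 occupy positions 4–5 → each gets rank 4.
I has value 3.2 → rank 4.

4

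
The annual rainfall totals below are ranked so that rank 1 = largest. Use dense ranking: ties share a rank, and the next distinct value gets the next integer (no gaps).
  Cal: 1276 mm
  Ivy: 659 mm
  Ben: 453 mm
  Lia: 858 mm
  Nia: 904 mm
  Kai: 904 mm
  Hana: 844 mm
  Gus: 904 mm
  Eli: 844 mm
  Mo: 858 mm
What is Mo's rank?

Sorted (descending): 1276, 904, 904, 904, 858, 858, 844, 844, 659, 453
The 3 values of 904 share dense rank 2.
The 2 values of 858 share dense rank 3.
The 2 values of 844 share dense rank 4.
Remaining distinct values take the next consecutive integers.
Mo has value 858 mm → rank 3.

3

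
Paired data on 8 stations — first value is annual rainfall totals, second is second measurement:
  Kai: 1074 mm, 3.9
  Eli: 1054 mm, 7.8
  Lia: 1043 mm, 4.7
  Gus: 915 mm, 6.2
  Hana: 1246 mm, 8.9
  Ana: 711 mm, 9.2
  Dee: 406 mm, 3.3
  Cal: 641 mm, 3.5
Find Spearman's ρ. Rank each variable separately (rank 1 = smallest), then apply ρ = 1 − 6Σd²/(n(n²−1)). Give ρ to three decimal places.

0.476

Ranks of variable 1: 7, 6, 5, 4, 8, 3, 1, 2
Ranks of variable 2: 3, 6, 4, 5, 7, 8, 1, 2
d = r₁ − r₂: 4, 0, 1, -1, 1, -5, 0, 0
d²: 16, 0, 1, 1, 1, 25, 0, 0; Σd² = 44
ρ = 1 − 6·44/(8·63) = 1 − 264/504 = 0.476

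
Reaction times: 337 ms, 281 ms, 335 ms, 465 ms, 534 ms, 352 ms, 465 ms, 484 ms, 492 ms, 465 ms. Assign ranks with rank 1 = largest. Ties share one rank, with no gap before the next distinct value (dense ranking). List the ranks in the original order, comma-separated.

6, 8, 7, 4, 1, 5, 4, 3, 2, 4

Sorted (descending): 534, 492, 484, 465, 465, 465, 352, 337, 335, 281
The 3 values of 465 share dense rank 4.
Remaining distinct values take the next consecutive integers.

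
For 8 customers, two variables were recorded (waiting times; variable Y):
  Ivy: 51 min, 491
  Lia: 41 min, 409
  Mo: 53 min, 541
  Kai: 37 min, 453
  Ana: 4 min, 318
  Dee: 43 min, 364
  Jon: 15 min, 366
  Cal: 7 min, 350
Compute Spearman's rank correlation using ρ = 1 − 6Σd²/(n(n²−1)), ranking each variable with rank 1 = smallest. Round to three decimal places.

Ranks of variable 1: 7, 5, 8, 4, 1, 6, 3, 2
Ranks of variable 2: 7, 5, 8, 6, 1, 3, 4, 2
d = r₁ − r₂: 0, 0, 0, -2, 0, 3, -1, 0
d²: 0, 0, 0, 4, 0, 9, 1, 0; Σd² = 14
ρ = 1 − 6·14/(8·63) = 1 − 84/504 = 0.833

0.833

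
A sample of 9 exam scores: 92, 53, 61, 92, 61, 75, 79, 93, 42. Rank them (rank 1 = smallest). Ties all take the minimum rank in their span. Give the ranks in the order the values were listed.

Sorted (ascending): 42, 53, 61, 61, 75, 79, 92, 92, 93
The 2 values of 61 occupy positions 3–4 → each gets rank 3.
The 2 values of 92 occupy positions 7–8 → each gets rank 7.

7, 2, 3, 7, 3, 5, 6, 9, 1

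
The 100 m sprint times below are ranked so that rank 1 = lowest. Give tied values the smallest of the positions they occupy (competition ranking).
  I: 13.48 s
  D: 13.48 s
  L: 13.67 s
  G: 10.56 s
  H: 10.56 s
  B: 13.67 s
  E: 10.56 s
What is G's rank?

1

Sorted (ascending): 10.56, 10.56, 10.56, 13.48, 13.48, 13.67, 13.67
The 3 values of 10.56 occupy positions 1–3 → each gets rank 1.
The 2 values of 13.48 occupy positions 4–5 → each gets rank 4.
The 2 values of 13.67 occupy positions 6–7 → each gets rank 6.
G has value 10.56 s → rank 1.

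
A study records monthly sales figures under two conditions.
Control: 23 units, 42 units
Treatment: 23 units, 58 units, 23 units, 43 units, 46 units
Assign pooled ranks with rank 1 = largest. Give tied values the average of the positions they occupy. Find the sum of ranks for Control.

10

Sorted (descending): 58, 46, 43, 42, 23, 23, 23
The 3 values of 23 occupy positions 5–7 → average rank 6.
Control values → pooled ranks: 23→6, 42→4
Rank sum = 6 + 4 = 10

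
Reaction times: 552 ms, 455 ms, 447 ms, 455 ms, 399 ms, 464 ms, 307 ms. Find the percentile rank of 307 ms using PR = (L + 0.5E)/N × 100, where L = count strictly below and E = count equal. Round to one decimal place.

7.1

N = 7.
Strictly below 307: 0. Equal to 307: 1.
PR = (0 + 0.5·1)/7 × 100 = 7.1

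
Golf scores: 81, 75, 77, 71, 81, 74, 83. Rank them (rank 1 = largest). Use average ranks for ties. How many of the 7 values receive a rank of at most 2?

Sorted (descending): 83, 81, 81, 77, 75, 74, 71
The 2 values of 81 occupy positions 2–3 → average rank (2+3)/2 = 2.5.
Ranks ≤ 2: {1} → 1 value.

1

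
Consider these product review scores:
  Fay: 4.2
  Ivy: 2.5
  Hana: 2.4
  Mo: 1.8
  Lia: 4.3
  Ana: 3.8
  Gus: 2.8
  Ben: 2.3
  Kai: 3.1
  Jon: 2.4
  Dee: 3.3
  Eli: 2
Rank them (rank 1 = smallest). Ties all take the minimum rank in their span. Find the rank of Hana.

4

Sorted (ascending): 1.8, 2, 2.3, 2.4, 2.4, 2.5, 2.8, 3.1, 3.3, 3.8, 4.2, 4.3
The 2 values of 2.4 occupy positions 4–5 → each gets rank 4.
Hana has value 2.4 → rank 4.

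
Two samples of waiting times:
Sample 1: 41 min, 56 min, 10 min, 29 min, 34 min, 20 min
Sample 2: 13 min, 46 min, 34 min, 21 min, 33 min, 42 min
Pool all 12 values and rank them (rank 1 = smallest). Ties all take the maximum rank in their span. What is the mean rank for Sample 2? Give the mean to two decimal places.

Sorted (ascending): 10, 13, 20, 21, 29, 33, 34, 34, 41, 42, 46, 56
The 2 values of 34 occupy positions 7–8 → each gets rank 8.
Sample 2 values → pooled ranks: 13→2, 46→11, 34→8, 21→4, 33→6, 42→10
Mean rank = (2 + 11 + 8 + 4 + 6 + 10) / 6 = 6.83

6.83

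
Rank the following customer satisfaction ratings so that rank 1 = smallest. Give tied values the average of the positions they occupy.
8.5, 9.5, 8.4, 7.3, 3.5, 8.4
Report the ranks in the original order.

5, 6, 3.5, 2, 1, 3.5

Sorted (ascending): 3.5, 7.3, 8.4, 8.4, 8.5, 9.5
The 2 values of 8.4 occupy positions 3–4 → average rank (3+4)/2 = 3.5.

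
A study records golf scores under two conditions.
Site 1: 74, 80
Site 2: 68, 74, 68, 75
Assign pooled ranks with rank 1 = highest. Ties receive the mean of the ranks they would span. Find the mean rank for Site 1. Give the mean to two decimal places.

Sorted (descending): 80, 75, 74, 74, 68, 68
The 2 values of 74 occupy positions 3–4 → average rank (3+4)/2 = 3.5.
The 2 values of 68 occupy positions 5–6 → average rank (5+6)/2 = 5.5.
Site 1 values → pooled ranks: 74→3.5, 80→1
Mean rank = (3.5 + 1) / 2 = 2.25

2.25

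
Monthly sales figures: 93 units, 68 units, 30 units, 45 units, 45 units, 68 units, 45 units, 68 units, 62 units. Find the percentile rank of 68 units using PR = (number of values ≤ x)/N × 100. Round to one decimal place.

N = 9.
Strictly below 68: 5. Equal to 68: 3.
PR = 8/9 × 100 = 88.9

88.9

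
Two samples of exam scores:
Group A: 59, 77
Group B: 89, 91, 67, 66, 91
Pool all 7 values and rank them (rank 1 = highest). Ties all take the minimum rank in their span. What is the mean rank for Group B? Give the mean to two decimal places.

Sorted (descending): 91, 91, 89, 77, 67, 66, 59
The 2 values of 91 occupy positions 1–2 → each gets rank 1.
Group B values → pooled ranks: 89→3, 91→1, 67→5, 66→6, 91→1
Mean rank = (3 + 1 + 5 + 6 + 1) / 5 = 3.20

3.20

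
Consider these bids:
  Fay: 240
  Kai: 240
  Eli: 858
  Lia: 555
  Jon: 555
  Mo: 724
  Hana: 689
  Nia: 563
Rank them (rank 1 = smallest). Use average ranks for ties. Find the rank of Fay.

Sorted (ascending): 240, 240, 555, 555, 563, 689, 724, 858
The 2 values of 240 occupy positions 1–2 → average rank (1+2)/2 = 1.5.
The 2 values of 555 occupy positions 3–4 → average rank (3+4)/2 = 3.5.
Fay has value 240 → rank 1.5.

1.5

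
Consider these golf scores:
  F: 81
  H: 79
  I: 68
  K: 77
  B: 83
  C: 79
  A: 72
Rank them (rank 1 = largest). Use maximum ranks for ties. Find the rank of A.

6

Sorted (descending): 83, 81, 79, 79, 77, 72, 68
The 2 values of 79 occupy positions 3–4 → each gets rank 4.
A has value 72 → rank 6.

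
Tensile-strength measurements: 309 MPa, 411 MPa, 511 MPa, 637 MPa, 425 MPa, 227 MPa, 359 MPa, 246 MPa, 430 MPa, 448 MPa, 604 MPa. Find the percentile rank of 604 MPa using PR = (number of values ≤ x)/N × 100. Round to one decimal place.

N = 11.
Strictly below 604: 9. Equal to 604: 1.
PR = 10/11 × 100 = 90.9

90.9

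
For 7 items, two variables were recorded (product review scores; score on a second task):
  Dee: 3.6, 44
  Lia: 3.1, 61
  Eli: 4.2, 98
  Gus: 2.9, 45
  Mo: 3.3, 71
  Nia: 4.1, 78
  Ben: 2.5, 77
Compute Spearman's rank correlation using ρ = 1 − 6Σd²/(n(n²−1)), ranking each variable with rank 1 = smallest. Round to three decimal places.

Ranks of variable 1: 5, 3, 7, 2, 4, 6, 1
Ranks of variable 2: 1, 3, 7, 2, 4, 6, 5
d = r₁ − r₂: 4, 0, 0, 0, 0, 0, -4
d²: 16, 0, 0, 0, 0, 0, 16; Σd² = 32
ρ = 1 − 6·32/(7·48) = 1 − 192/336 = 0.429

0.429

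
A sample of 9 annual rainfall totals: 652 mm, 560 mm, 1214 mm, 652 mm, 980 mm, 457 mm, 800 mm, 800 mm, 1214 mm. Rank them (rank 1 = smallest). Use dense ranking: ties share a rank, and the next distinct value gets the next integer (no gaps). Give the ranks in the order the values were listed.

Sorted (ascending): 457, 560, 652, 652, 800, 800, 980, 1214, 1214
The 2 values of 652 share dense rank 3.
The 2 values of 800 share dense rank 4.
The 2 values of 1214 share dense rank 6.
Remaining distinct values take the next consecutive integers.

3, 2, 6, 3, 5, 1, 4, 4, 6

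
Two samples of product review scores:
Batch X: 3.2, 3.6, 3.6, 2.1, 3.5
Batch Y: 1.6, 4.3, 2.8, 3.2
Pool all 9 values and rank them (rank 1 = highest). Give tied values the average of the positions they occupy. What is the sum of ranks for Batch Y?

22.5

Sorted (descending): 4.3, 3.6, 3.6, 3.5, 3.2, 3.2, 2.8, 2.1, 1.6
The 2 values of 3.6 occupy positions 2–3 → average rank (2+3)/2 = 2.5.
The 2 values of 3.2 occupy positions 5–6 → average rank (5+6)/2 = 5.5.
Batch Y values → pooled ranks: 1.6→9, 4.3→1, 2.8→7, 3.2→5.5
Rank sum = 9 + 1 + 7 + 5.5 = 22.5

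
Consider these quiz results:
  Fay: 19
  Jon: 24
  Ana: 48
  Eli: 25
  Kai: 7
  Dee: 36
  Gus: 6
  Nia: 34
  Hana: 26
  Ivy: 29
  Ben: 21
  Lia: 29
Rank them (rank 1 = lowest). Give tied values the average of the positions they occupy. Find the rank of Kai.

2

Sorted (ascending): 6, 7, 19, 21, 24, 25, 26, 29, 29, 34, 36, 48
The 2 values of 29 occupy positions 8–9 → average rank (8+9)/2 = 8.5.
Kai has value 7 → rank 2.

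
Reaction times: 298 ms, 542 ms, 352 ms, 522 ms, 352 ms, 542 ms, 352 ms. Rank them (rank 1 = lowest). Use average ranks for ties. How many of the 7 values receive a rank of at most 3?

Sorted (ascending): 298, 352, 352, 352, 522, 542, 542
The 3 values of 352 occupy positions 2–4 → average rank 3.
The 2 values of 542 occupy positions 6–7 → average rank (6+7)/2 = 6.5.
Ranks ≤ 3: {1, 3, 3, 3} → 4 values.

4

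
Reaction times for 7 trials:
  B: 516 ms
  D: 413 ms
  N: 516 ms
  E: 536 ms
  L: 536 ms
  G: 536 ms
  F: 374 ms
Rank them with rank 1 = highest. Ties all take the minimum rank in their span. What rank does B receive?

4

Sorted (descending): 536, 536, 536, 516, 516, 413, 374
The 3 values of 536 occupy positions 1–3 → each gets rank 1.
The 2 values of 516 occupy positions 4–5 → each gets rank 4.
B has value 516 ms → rank 4.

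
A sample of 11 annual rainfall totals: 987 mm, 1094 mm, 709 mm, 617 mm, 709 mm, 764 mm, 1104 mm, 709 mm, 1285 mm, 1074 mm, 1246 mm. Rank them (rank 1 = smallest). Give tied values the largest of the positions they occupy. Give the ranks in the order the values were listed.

Sorted (ascending): 617, 709, 709, 709, 764, 987, 1074, 1094, 1104, 1246, 1285
The 3 values of 709 occupy positions 2–4 → each gets rank 4.

6, 8, 4, 1, 4, 5, 9, 4, 11, 7, 10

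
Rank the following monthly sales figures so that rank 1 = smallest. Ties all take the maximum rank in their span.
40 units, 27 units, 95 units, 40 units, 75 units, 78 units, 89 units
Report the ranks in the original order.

Sorted (ascending): 27, 40, 40, 75, 78, 89, 95
The 2 values of 40 occupy positions 2–3 → each gets rank 3.

3, 1, 7, 3, 4, 5, 6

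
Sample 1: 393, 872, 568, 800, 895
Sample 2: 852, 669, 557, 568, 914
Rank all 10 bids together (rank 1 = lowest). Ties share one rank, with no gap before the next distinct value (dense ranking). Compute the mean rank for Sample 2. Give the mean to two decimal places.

Sorted (ascending): 393, 557, 568, 568, 669, 800, 852, 872, 895, 914
The 2 values of 568 share dense rank 3.
Remaining distinct values take the next consecutive integers.
Sample 2 values → pooled ranks: 852→6, 669→4, 557→2, 568→3, 914→9
Mean rank = (6 + 4 + 2 + 3 + 9) / 5 = 4.80

4.80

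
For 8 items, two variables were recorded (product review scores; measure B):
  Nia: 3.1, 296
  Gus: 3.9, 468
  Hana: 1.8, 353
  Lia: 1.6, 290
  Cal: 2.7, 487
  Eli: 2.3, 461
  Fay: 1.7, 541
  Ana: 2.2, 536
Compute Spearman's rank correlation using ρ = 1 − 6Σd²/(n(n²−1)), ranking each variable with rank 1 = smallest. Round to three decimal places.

0.048

Ranks of variable 1: 7, 8, 3, 1, 6, 5, 2, 4
Ranks of variable 2: 2, 5, 3, 1, 6, 4, 8, 7
d = r₁ − r₂: 5, 3, 0, 0, 0, 1, -6, -3
d²: 25, 9, 0, 0, 0, 1, 36, 9; Σd² = 80
ρ = 1 − 6·80/(8·63) = 1 − 480/504 = 0.048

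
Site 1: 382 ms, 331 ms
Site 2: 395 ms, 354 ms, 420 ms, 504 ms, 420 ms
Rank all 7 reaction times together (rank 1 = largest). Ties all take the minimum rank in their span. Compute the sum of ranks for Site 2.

Sorted (descending): 504, 420, 420, 395, 382, 354, 331
The 2 values of 420 occupy positions 2–3 → each gets rank 2.
Site 2 values → pooled ranks: 395→4, 354→6, 420→2, 504→1, 420→2
Rank sum = 4 + 6 + 2 + 1 + 2 = 15

15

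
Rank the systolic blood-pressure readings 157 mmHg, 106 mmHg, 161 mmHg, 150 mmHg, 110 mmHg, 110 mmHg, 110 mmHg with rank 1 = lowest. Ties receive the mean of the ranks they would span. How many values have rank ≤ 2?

1

Sorted (ascending): 106, 110, 110, 110, 150, 157, 161
The 3 values of 110 occupy positions 2–4 → average rank 3.
Ranks ≤ 2: {1} → 1 value.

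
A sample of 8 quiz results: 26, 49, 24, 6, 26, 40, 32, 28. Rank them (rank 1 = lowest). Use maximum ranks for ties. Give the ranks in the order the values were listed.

4, 8, 2, 1, 4, 7, 6, 5

Sorted (ascending): 6, 24, 26, 26, 28, 32, 40, 49
The 2 values of 26 occupy positions 3–4 → each gets rank 4.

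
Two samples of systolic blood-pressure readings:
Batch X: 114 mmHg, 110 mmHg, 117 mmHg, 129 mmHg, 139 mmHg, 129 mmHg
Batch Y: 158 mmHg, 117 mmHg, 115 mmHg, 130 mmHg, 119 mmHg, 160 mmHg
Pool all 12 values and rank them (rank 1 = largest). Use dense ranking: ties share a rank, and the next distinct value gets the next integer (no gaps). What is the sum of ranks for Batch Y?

28

Sorted (descending): 160, 158, 139, 130, 129, 129, 119, 117, 117, 115, 114, 110
The 2 values of 129 share dense rank 5.
The 2 values of 117 share dense rank 7.
Remaining distinct values take the next consecutive integers.
Batch Y values → pooled ranks: 158→2, 117→7, 115→8, 130→4, 119→6, 160→1
Rank sum = 2 + 7 + 8 + 4 + 6 + 1 = 28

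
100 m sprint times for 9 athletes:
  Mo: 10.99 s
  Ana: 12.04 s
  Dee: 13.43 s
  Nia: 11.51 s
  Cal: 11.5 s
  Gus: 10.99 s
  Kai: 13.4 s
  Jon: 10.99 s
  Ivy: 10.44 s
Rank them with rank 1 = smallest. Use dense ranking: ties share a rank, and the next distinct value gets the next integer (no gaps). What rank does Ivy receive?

1

Sorted (ascending): 10.44, 10.99, 10.99, 10.99, 11.5, 11.51, 12.04, 13.4, 13.43
The 3 values of 10.99 share dense rank 2.
Remaining distinct values take the next consecutive integers.
Ivy has value 10.44 s → rank 1.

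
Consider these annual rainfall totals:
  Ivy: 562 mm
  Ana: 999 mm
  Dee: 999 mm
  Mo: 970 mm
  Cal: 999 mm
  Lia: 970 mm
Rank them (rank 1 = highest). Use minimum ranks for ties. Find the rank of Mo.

4

Sorted (descending): 999, 999, 999, 970, 970, 562
The 3 values of 999 occupy positions 1–3 → each gets rank 1.
The 2 values of 970 occupy positions 4–5 → each gets rank 4.
Mo has value 970 mm → rank 4.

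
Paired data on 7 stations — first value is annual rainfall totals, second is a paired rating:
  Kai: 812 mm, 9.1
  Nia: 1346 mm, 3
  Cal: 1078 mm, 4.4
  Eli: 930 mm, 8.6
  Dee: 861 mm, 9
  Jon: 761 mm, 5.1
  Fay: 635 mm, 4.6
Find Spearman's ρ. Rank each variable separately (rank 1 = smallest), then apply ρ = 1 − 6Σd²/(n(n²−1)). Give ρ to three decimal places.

Ranks of variable 1: 3, 7, 6, 5, 4, 2, 1
Ranks of variable 2: 7, 1, 2, 5, 6, 4, 3
d = r₁ − r₂: -4, 6, 4, 0, -2, -2, -2
d²: 16, 36, 16, 0, 4, 4, 4; Σd² = 80
ρ = 1 − 6·80/(7·48) = 1 − 480/336 = -0.429

-0.429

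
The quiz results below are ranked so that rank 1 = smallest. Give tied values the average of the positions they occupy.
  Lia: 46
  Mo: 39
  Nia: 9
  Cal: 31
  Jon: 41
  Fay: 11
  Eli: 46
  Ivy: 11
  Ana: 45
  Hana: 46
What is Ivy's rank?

Sorted (ascending): 9, 11, 11, 31, 39, 41, 45, 46, 46, 46
The 2 values of 11 occupy positions 2–3 → average rank (2+3)/2 = 2.5.
The 3 values of 46 occupy positions 8–10 → average rank 9.
Ivy has value 11 → rank 2.5.

2.5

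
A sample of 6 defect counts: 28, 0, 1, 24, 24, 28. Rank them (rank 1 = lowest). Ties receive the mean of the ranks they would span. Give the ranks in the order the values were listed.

5.5, 1, 2, 3.5, 3.5, 5.5

Sorted (ascending): 0, 1, 24, 24, 28, 28
The 2 values of 24 occupy positions 3–4 → average rank (3+4)/2 = 3.5.
The 2 values of 28 occupy positions 5–6 → average rank (5+6)/2 = 5.5.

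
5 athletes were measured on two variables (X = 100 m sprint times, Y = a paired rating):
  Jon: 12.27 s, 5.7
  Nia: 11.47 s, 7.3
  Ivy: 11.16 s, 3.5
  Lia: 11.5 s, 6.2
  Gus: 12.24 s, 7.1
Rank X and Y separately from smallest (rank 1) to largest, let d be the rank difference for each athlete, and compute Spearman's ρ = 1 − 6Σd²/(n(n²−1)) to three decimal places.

Ranks of variable 1: 5, 2, 1, 3, 4
Ranks of variable 2: 2, 5, 1, 3, 4
d = r₁ − r₂: 3, -3, 0, 0, 0
d²: 9, 9, 0, 0, 0; Σd² = 18
ρ = 1 − 6·18/(5·24) = 1 − 108/120 = 0.100

0.100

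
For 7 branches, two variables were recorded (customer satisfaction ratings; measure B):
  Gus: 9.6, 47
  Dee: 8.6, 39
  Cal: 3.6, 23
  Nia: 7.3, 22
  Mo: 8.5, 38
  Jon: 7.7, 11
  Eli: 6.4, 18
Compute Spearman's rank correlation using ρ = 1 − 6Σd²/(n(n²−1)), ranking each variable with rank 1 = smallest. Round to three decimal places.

Ranks of variable 1: 7, 6, 1, 3, 5, 4, 2
Ranks of variable 2: 7, 6, 4, 3, 5, 1, 2
d = r₁ − r₂: 0, 0, -3, 0, 0, 3, 0
d²: 0, 0, 9, 0, 0, 9, 0; Σd² = 18
ρ = 1 − 6·18/(7·48) = 1 − 108/336 = 0.679

0.679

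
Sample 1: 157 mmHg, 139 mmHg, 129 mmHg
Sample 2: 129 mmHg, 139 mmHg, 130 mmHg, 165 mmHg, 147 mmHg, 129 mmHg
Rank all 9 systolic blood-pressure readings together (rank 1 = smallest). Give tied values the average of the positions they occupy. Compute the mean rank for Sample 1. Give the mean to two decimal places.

5.17

Sorted (ascending): 129, 129, 129, 130, 139, 139, 147, 157, 165
The 3 values of 129 occupy positions 1–3 → average rank 2.
The 2 values of 139 occupy positions 5–6 → average rank (5+6)/2 = 5.5.
Sample 1 values → pooled ranks: 157→8, 139→5.5, 129→2
Mean rank = (8 + 5.5 + 2) / 3 = 5.17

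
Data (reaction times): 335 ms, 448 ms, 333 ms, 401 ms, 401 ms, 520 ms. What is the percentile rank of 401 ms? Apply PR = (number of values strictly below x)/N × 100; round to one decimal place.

N = 6.
Strictly below 401: 2. Equal to 401: 2.
PR = 2/6 × 100 = 33.3

33.3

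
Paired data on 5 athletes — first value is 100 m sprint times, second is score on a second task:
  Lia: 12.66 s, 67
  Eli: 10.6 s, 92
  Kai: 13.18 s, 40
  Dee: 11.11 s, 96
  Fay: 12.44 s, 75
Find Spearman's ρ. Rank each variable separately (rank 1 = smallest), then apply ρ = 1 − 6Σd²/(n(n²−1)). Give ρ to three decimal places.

Ranks of variable 1: 4, 1, 5, 2, 3
Ranks of variable 2: 2, 4, 1, 5, 3
d = r₁ − r₂: 2, -3, 4, -3, 0
d²: 4, 9, 16, 9, 0; Σd² = 38
ρ = 1 − 6·38/(5·24) = 1 − 228/120 = -0.900

-0.900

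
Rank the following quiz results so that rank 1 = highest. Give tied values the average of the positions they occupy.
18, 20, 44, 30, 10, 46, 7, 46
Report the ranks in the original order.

Sorted (descending): 46, 46, 44, 30, 20, 18, 10, 7
The 2 values of 46 occupy positions 1–2 → average rank (1+2)/2 = 1.5.

6, 5, 3, 4, 7, 1.5, 8, 1.5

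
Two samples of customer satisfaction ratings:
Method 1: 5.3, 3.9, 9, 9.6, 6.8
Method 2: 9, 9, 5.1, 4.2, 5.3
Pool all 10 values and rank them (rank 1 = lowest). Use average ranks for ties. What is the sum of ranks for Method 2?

Sorted (ascending): 3.9, 4.2, 5.1, 5.3, 5.3, 6.8, 9, 9, 9, 9.6
The 2 values of 5.3 occupy positions 4–5 → average rank (4+5)/2 = 4.5.
The 3 values of 9 occupy positions 7–9 → average rank 8.
Method 2 values → pooled ranks: 9→8, 9→8, 5.1→3, 4.2→2, 5.3→4.5
Rank sum = 8 + 8 + 3 + 2 + 4.5 = 25.5

25.5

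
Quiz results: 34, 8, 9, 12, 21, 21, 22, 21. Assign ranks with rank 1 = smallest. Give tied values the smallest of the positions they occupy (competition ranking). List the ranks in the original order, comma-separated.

Sorted (ascending): 8, 9, 12, 21, 21, 21, 22, 34
The 3 values of 21 occupy positions 4–6 → each gets rank 4.

8, 1, 2, 3, 4, 4, 7, 4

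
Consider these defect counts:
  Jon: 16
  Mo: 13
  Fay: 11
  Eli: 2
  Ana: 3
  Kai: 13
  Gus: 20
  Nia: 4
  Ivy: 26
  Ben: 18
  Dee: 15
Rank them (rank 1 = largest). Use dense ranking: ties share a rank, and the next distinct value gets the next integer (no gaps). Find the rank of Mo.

6

Sorted (descending): 26, 20, 18, 16, 15, 13, 13, 11, 4, 3, 2
The 2 values of 13 share dense rank 6.
Remaining distinct values take the next consecutive integers.
Mo has value 13 → rank 6.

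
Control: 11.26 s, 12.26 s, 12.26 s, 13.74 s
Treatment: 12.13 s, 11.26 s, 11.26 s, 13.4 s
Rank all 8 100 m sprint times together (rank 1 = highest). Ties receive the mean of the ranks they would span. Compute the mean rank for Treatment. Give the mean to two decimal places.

Sorted (descending): 13.74, 13.4, 12.26, 12.26, 12.13, 11.26, 11.26, 11.26
The 2 values of 12.26 occupy positions 3–4 → average rank (3+4)/2 = 3.5.
The 3 values of 11.26 occupy positions 6–8 → average rank 7.
Treatment values → pooled ranks: 12.13→5, 11.26→7, 11.26→7, 13.4→2
Mean rank = (5 + 7 + 7 + 2) / 4 = 5.25

5.25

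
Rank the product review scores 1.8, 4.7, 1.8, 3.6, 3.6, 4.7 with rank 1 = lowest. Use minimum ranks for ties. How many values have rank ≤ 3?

Sorted (ascending): 1.8, 1.8, 3.6, 3.6, 4.7, 4.7
The 2 values of 1.8 occupy positions 1–2 → each gets rank 1.
The 2 values of 3.6 occupy positions 3–4 → each gets rank 3.
The 2 values of 4.7 occupy positions 5–6 → each gets rank 5.
Ranks ≤ 3: {1, 1, 3, 3} → 4 values.

4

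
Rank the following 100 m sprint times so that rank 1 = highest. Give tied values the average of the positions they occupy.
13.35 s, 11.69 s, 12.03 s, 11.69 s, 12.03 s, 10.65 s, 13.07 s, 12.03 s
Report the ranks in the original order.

1, 6.5, 4, 6.5, 4, 8, 2, 4

Sorted (descending): 13.35, 13.07, 12.03, 12.03, 12.03, 11.69, 11.69, 10.65
The 3 values of 12.03 occupy positions 3–5 → average rank 4.
The 2 values of 11.69 occupy positions 6–7 → average rank (6+7)/2 = 6.5.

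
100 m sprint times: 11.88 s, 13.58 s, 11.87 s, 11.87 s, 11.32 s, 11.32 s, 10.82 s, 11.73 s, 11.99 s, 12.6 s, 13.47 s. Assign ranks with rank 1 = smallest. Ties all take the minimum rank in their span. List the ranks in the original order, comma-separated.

Sorted (ascending): 10.82, 11.32, 11.32, 11.73, 11.87, 11.87, 11.88, 11.99, 12.6, 13.47, 13.58
The 2 values of 11.32 occupy positions 2–3 → each gets rank 2.
The 2 values of 11.87 occupy positions 5–6 → each gets rank 5.

7, 11, 5, 5, 2, 2, 1, 4, 8, 9, 10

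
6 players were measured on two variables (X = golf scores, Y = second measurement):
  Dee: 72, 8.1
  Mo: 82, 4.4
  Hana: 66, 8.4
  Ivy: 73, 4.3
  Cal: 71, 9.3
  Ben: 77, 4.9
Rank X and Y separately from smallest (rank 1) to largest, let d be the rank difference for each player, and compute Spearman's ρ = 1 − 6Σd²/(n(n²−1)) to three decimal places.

Ranks of variable 1: 3, 6, 1, 4, 2, 5
Ranks of variable 2: 4, 2, 5, 1, 6, 3
d = r₁ − r₂: -1, 4, -4, 3, -4, 2
d²: 1, 16, 16, 9, 16, 4; Σd² = 62
ρ = 1 − 6·62/(6·35) = 1 − 372/210 = -0.771

-0.771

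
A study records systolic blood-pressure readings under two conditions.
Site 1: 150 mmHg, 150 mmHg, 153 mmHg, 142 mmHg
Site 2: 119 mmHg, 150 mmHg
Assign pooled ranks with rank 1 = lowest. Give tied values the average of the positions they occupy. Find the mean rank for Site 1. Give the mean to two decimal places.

Sorted (ascending): 119, 142, 150, 150, 150, 153
The 3 values of 150 occupy positions 3–5 → average rank 4.
Site 1 values → pooled ranks: 150→4, 150→4, 153→6, 142→2
Mean rank = (4 + 4 + 6 + 2) / 4 = 4.00

4.00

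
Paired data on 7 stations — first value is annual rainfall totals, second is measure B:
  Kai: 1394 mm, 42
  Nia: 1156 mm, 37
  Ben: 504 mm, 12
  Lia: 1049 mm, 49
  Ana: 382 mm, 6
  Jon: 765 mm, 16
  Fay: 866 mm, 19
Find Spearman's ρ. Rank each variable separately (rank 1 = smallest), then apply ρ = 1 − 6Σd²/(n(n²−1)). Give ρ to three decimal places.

0.893

Ranks of variable 1: 7, 6, 2, 5, 1, 3, 4
Ranks of variable 2: 6, 5, 2, 7, 1, 3, 4
d = r₁ − r₂: 1, 1, 0, -2, 0, 0, 0
d²: 1, 1, 0, 4, 0, 0, 0; Σd² = 6
ρ = 1 − 6·6/(7·48) = 1 − 36/336 = 0.893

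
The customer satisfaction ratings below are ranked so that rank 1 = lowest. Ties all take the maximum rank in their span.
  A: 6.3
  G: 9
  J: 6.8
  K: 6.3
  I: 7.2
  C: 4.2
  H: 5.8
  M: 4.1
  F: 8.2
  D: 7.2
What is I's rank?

8

Sorted (ascending): 4.1, 4.2, 5.8, 6.3, 6.3, 6.8, 7.2, 7.2, 8.2, 9
The 2 values of 6.3 occupy positions 4–5 → each gets rank 5.
The 2 values of 7.2 occupy positions 7–8 → each gets rank 8.
I has value 7.2 → rank 8.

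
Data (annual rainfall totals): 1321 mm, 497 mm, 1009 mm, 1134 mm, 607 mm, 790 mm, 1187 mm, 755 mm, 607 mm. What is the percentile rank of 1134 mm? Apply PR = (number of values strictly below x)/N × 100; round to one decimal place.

66.7

N = 9.
Strictly below 1134: 6. Equal to 1134: 1.
PR = 6/9 × 100 = 66.7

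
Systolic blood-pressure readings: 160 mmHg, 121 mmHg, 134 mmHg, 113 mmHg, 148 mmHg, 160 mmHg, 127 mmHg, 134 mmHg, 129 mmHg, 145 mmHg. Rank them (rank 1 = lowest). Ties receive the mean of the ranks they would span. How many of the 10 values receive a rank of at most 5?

Sorted (ascending): 113, 121, 127, 129, 134, 134, 145, 148, 160, 160
The 2 values of 134 occupy positions 5–6 → average rank (5+6)/2 = 5.5.
The 2 values of 160 occupy positions 9–10 → average rank (9+10)/2 = 9.5.
Ranks ≤ 5: {1, 2, 3, 4} → 4 values.

4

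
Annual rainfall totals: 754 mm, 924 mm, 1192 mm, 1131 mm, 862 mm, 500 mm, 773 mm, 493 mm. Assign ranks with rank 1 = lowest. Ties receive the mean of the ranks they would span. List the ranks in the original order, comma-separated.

3, 6, 8, 7, 5, 2, 4, 1

Sorted (ascending): 493, 500, 754, 773, 862, 924, 1131, 1192
No ties — each value takes its position as its rank.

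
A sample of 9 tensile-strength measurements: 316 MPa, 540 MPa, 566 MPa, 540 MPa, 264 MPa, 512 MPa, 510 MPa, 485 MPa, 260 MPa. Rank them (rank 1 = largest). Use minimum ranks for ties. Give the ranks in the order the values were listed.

Sorted (descending): 566, 540, 540, 512, 510, 485, 316, 264, 260
The 2 values of 540 occupy positions 2–3 → each gets rank 2.

7, 2, 1, 2, 8, 4, 5, 6, 9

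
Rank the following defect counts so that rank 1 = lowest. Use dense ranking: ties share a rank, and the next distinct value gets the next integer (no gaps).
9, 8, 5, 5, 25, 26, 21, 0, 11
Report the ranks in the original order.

Sorted (ascending): 0, 5, 5, 8, 9, 11, 21, 25, 26
The 2 values of 5 share dense rank 2.
Remaining distinct values take the next consecutive integers.

4, 3, 2, 2, 7, 8, 6, 1, 5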